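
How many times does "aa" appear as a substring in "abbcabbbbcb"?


Searching for "aa" in "abbcabbbbcb"
Scanning each position:
  Position 0: "ab" => no
  Position 1: "bb" => no
  Position 2: "bc" => no
  Position 3: "ca" => no
  Position 4: "ab" => no
  Position 5: "bb" => no
  Position 6: "bb" => no
  Position 7: "bb" => no
  Position 8: "bc" => no
  Position 9: "cb" => no
Total occurrences: 0

0


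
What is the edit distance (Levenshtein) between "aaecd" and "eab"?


Computing edit distance: "aaecd" -> "eab"
DP table:
           e    a    b
      0    1    2    3
  a   1    1    1    2
  a   2    2    1    2
  e   3    2    2    2
  c   4    3    3    3
  d   5    4    4    4
Edit distance = dp[5][3] = 4

4


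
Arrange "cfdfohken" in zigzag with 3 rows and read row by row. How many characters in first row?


Zigzag "cfdfohken" into 3 rows:
Placing characters:
  'c' => row 0
  'f' => row 1
  'd' => row 2
  'f' => row 1
  'o' => row 0
  'h' => row 1
  'k' => row 2
  'e' => row 1
  'n' => row 0
Rows:
  Row 0: "con"
  Row 1: "ffhe"
  Row 2: "dk"
First row length: 3

3


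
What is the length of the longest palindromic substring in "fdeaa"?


Input: "fdeaa"
Checking substrings for palindromes:
  [3:5] "aa" (len 2) => palindrome
Longest palindromic substring: "aa" with length 2

2


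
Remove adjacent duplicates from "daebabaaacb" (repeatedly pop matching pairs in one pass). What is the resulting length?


Input: daebabaaacb
Stack-based adjacent duplicate removal:
  Read 'd': push. Stack: d
  Read 'a': push. Stack: da
  Read 'e': push. Stack: dae
  Read 'b': push. Stack: daeb
  Read 'a': push. Stack: daeba
  Read 'b': push. Stack: daebab
  Read 'a': push. Stack: daebaba
  Read 'a': matches stack top 'a' => pop. Stack: daebab
  Read 'a': push. Stack: daebaba
  Read 'c': push. Stack: daebabac
  Read 'b': push. Stack: daebabacb
Final stack: "daebabacb" (length 9)

9


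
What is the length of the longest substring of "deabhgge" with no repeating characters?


Input: "deabhgge"
Sliding window (track last position of each char):
  Position 0 ('d'): window [0,0] length 1 -- new best
  Position 1 ('e'): window [0,1] length 2 -- new best
  Position 2 ('a'): window [0,2] length 3 -- new best
  Position 3 ('b'): window [0,3] length 4 -- new best
  Position 4 ('h'): window [0,4] length 5 -- new best
  Position 5 ('g'): window [0,5] length 6 -- new best
  Position 6 ('g'): repeat (last at 5), move window start to 6
  Position 6 ('g'): window [6,6] length 1
  Position 7 ('e'): window [6,7] length 2
Longest substring with no repeats: "deabhg" with length 6

6


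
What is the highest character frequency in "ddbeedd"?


Input: ddbeedd
Character counts:
  'b': 1
  'd': 4
  'e': 2
Maximum frequency: 4

4


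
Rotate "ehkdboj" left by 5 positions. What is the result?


Input: "ehkdboj", rotate left by 5
First 5 characters: "ehkdb"
Remaining characters: "oj"
Concatenate remaining + first: "oj" + "ehkdb" = "ojehkdb"

ojehkdb


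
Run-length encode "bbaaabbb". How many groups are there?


Input: bbaaabbb
Scanning for consecutive runs:
  Group 1: 'b' x 2 (positions 0-1)
  Group 2: 'a' x 3 (positions 2-4)
  Group 3: 'b' x 3 (positions 5-7)
Total groups: 3

3


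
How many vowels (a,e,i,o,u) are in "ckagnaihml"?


Input: ckagnaihml
Checking each character:
  'c' at position 0: consonant
  'k' at position 1: consonant
  'a' at position 2: vowel (running total: 1)
  'g' at position 3: consonant
  'n' at position 4: consonant
  'a' at position 5: vowel (running total: 2)
  'i' at position 6: vowel (running total: 3)
  'h' at position 7: consonant
  'm' at position 8: consonant
  'l' at position 9: consonant
Total vowels: 3

3


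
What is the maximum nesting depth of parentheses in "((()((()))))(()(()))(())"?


Input: "((()((()))))(()(()))(())"
Tracking depth:
  Position 0 '(': depth becomes 1
  Position 1 '(': depth becomes 2
  Position 2 '(': depth becomes 3
  Position 3 ')': depth becomes 2
  Position 4 '(': depth becomes 3
  Position 5 '(': depth becomes 4
  Position 6 '(': depth becomes 5
  Position 7 ')': depth becomes 4
  Position 8 ')': depth becomes 3
  Position 9 ')': depth becomes 2
  Position 10 ')': depth becomes 1
  Position 11 ')': depth becomes 0
  Position 12 '(': depth becomes 1
  Position 13 '(': depth becomes 2
  Position 14 ')': depth becomes 1
  Position 15 '(': depth becomes 2
  Position 16 '(': depth becomes 3
  Position 17 ')': depth becomes 2
  Position 18 ')': depth becomes 1
  Position 19 ')': depth becomes 0
  Position 20 '(': depth becomes 1
  Position 21 '(': depth becomes 2
  Position 22 ')': depth becomes 1
  Position 23 ')': depth becomes 0
Maximum depth reached: 5

5


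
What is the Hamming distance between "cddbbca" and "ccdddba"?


Comparing "cddbbca" and "ccdddba" position by position:
  Position 0: 'c' vs 'c' => same
  Position 1: 'd' vs 'c' => differ
  Position 2: 'd' vs 'd' => same
  Position 3: 'b' vs 'd' => differ
  Position 4: 'b' vs 'd' => differ
  Position 5: 'c' vs 'b' => differ
  Position 6: 'a' vs 'a' => same
Total differences (Hamming distance): 4

4


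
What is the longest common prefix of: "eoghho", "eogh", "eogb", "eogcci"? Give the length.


Words: eoghho, eogh, eogb, eogcci
  Position 0: all 'e' => match
  Position 1: all 'o' => match
  Position 2: all 'g' => match
  Position 3: ('h', 'h', 'b', 'c') => mismatch, stop
LCP = "eog" (length 3)

3


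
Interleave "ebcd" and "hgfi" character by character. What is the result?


Interleaving "ebcd" and "hgfi":
  Position 0: 'e' from first, 'h' from second => "eh"
  Position 1: 'b' from first, 'g' from second => "bg"
  Position 2: 'c' from first, 'f' from second => "cf"
  Position 3: 'd' from first, 'i' from second => "di"
Result: ehbgcfdi

ehbgcfdi


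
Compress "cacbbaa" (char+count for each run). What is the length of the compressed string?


Input: cacbbaa
Runs:
  'c' x 1 => "c1"
  'a' x 1 => "a1"
  'c' x 1 => "c1"
  'b' x 2 => "b2"
  'a' x 2 => "a2"
Compressed: "c1a1c1b2a2"
Compressed length: 10

10


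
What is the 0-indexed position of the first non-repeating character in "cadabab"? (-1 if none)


Input: cadabab
Character frequencies:
  'a': 3
  'b': 2
  'c': 1
  'd': 1
Scanning left to right for freq == 1:
  Position 0 ('c'): unique! => answer = 0

0


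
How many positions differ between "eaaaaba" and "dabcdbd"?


Comparing "eaaaaba" and "dabcdbd" position by position:
  Position 0: 'e' vs 'd' => DIFFER
  Position 1: 'a' vs 'a' => same
  Position 2: 'a' vs 'b' => DIFFER
  Position 3: 'a' vs 'c' => DIFFER
  Position 4: 'a' vs 'd' => DIFFER
  Position 5: 'b' vs 'b' => same
  Position 6: 'a' vs 'd' => DIFFER
Positions that differ: 5

5


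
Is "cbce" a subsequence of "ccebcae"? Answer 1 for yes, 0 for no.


Check if "cbce" is a subsequence of "ccebcae"
Greedy scan:
  Position 0 ('c'): matches sub[0] = 'c'
  Position 1 ('c'): no match needed
  Position 2 ('e'): no match needed
  Position 3 ('b'): matches sub[1] = 'b'
  Position 4 ('c'): matches sub[2] = 'c'
  Position 5 ('a'): no match needed
  Position 6 ('e'): matches sub[3] = 'e'
All 4 characters matched => is a subsequence

1


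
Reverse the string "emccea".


Input: emccea
Reading characters right to left:
  Position 5: 'a'
  Position 4: 'e'
  Position 3: 'c'
  Position 2: 'c'
  Position 1: 'm'
  Position 0: 'e'
Reversed: aeccme

aeccme


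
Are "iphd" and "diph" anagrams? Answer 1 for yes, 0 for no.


Strings: "iphd", "diph"
Sorted first:  dhip
Sorted second: dhip
Sorted forms match => anagrams

1


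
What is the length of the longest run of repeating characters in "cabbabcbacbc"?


Input: "cabbabcbacbc"
Scanning for longest run:
  Position 1 ('a'): new char, reset run to 1
  Position 2 ('b'): new char, reset run to 1
  Position 3 ('b'): continues run of 'b', length=2
  Position 4 ('a'): new char, reset run to 1
  Position 5 ('b'): new char, reset run to 1
  Position 6 ('c'): new char, reset run to 1
  Position 7 ('b'): new char, reset run to 1
  Position 8 ('a'): new char, reset run to 1
  Position 9 ('c'): new char, reset run to 1
  Position 10 ('b'): new char, reset run to 1
  Position 11 ('c'): new char, reset run to 1
Longest run: 'b' with length 2

2


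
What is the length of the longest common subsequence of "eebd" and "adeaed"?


LCS of "eebd" and "adeaed"
DP table:
           a    d    e    a    e    d
      0    0    0    0    0    0    0
  e   0    0    0    1    1    1    1
  e   0    0    0    1    1    2    2
  b   0    0    0    1    1    2    2
  d   0    0    1    1    1    2    3
LCS length = dp[4][6] = 3

3


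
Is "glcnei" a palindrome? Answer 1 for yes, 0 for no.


Input: glcnei
Reversed: ienclg
  Compare pos 0 ('g') with pos 5 ('i'): MISMATCH
  Compare pos 1 ('l') with pos 4 ('e'): MISMATCH
  Compare pos 2 ('c') with pos 3 ('n'): MISMATCH
Result: not a palindrome

0


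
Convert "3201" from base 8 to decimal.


Input: "3201" in base 8
Positional expansion:
  Digit '3' (value 3) x 8^3 = 1536
  Digit '2' (value 2) x 8^2 = 128
  Digit '0' (value 0) x 8^1 = 0
  Digit '1' (value 1) x 8^0 = 1
Sum = 1665

1665


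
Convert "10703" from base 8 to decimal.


Input: "10703" in base 8
Positional expansion:
  Digit '1' (value 1) x 8^4 = 4096
  Digit '0' (value 0) x 8^3 = 0
  Digit '7' (value 7) x 8^2 = 448
  Digit '0' (value 0) x 8^1 = 0
  Digit '3' (value 3) x 8^0 = 3
Sum = 4547

4547


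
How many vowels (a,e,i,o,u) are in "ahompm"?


Input: ahompm
Checking each character:
  'a' at position 0: vowel (running total: 1)
  'h' at position 1: consonant
  'o' at position 2: vowel (running total: 2)
  'm' at position 3: consonant
  'p' at position 4: consonant
  'm' at position 5: consonant
Total vowels: 2

2


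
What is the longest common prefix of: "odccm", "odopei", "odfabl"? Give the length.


Words: odccm, odopei, odfabl
  Position 0: all 'o' => match
  Position 1: all 'd' => match
  Position 2: ('c', 'o', 'f') => mismatch, stop
LCP = "od" (length 2)

2


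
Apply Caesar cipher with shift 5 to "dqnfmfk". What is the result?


Caesar cipher: shift "dqnfmfk" by 5
  'd' (pos 3) + 5 = pos 8 = 'i'
  'q' (pos 16) + 5 = pos 21 = 'v'
  'n' (pos 13) + 5 = pos 18 = 's'
  'f' (pos 5) + 5 = pos 10 = 'k'
  'm' (pos 12) + 5 = pos 17 = 'r'
  'f' (pos 5) + 5 = pos 10 = 'k'
  'k' (pos 10) + 5 = pos 15 = 'p'
Result: ivskrkp

ivskrkp


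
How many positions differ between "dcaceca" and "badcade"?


Comparing "dcaceca" and "badcade" position by position:
  Position 0: 'd' vs 'b' => DIFFER
  Position 1: 'c' vs 'a' => DIFFER
  Position 2: 'a' vs 'd' => DIFFER
  Position 3: 'c' vs 'c' => same
  Position 4: 'e' vs 'a' => DIFFER
  Position 5: 'c' vs 'd' => DIFFER
  Position 6: 'a' vs 'e' => DIFFER
Positions that differ: 6

6


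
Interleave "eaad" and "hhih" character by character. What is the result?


Interleaving "eaad" and "hhih":
  Position 0: 'e' from first, 'h' from second => "eh"
  Position 1: 'a' from first, 'h' from second => "ah"
  Position 2: 'a' from first, 'i' from second => "ai"
  Position 3: 'd' from first, 'h' from second => "dh"
Result: ehahaidh

ehahaidh


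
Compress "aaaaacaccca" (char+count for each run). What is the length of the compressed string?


Input: aaaaacaccca
Runs:
  'a' x 5 => "a5"
  'c' x 1 => "c1"
  'a' x 1 => "a1"
  'c' x 3 => "c3"
  'a' x 1 => "a1"
Compressed: "a5c1a1c3a1"
Compressed length: 10

10


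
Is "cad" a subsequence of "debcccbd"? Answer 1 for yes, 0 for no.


Check if "cad" is a subsequence of "debcccbd"
Greedy scan:
  Position 0 ('d'): no match needed
  Position 1 ('e'): no match needed
  Position 2 ('b'): no match needed
  Position 3 ('c'): matches sub[0] = 'c'
  Position 4 ('c'): no match needed
  Position 5 ('c'): no match needed
  Position 6 ('b'): no match needed
  Position 7 ('d'): no match needed
Only matched 1/3 characters => not a subsequence

0


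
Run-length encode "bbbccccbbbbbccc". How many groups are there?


Input: bbbccccbbbbbccc
Scanning for consecutive runs:
  Group 1: 'b' x 3 (positions 0-2)
  Group 2: 'c' x 4 (positions 3-6)
  Group 3: 'b' x 5 (positions 7-11)
  Group 4: 'c' x 3 (positions 12-14)
Total groups: 4

4


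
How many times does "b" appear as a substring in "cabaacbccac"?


Searching for "b" in "cabaacbccac"
Scanning each position:
  Position 0: "c" => no
  Position 1: "a" => no
  Position 2: "b" => MATCH
  Position 3: "a" => no
  Position 4: "a" => no
  Position 5: "c" => no
  Position 6: "b" => MATCH
  Position 7: "c" => no
  Position 8: "c" => no
  Position 9: "a" => no
  Position 10: "c" => no
Total occurrences: 2

2


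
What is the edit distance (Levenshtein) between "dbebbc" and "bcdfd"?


Computing edit distance: "dbebbc" -> "bcdfd"
DP table:
           b    c    d    f    d
      0    1    2    3    4    5
  d   1    1    2    2    3    4
  b   2    1    2    3    3    4
  e   3    2    2    3    4    4
  b   4    3    3    3    4    5
  b   5    4    4    4    4    5
  c   6    5    4    5    5    5
Edit distance = dp[6][5] = 5

5


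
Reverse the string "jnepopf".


Input: jnepopf
Reading characters right to left:
  Position 6: 'f'
  Position 5: 'p'
  Position 4: 'o'
  Position 3: 'p'
  Position 2: 'e'
  Position 1: 'n'
  Position 0: 'j'
Reversed: fpopenj

fpopenj


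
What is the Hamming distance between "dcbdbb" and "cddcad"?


Comparing "dcbdbb" and "cddcad" position by position:
  Position 0: 'd' vs 'c' => differ
  Position 1: 'c' vs 'd' => differ
  Position 2: 'b' vs 'd' => differ
  Position 3: 'd' vs 'c' => differ
  Position 4: 'b' vs 'a' => differ
  Position 5: 'b' vs 'd' => differ
Total differences (Hamming distance): 6

6


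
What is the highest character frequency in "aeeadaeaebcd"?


Input: aeeadaeaebcd
Character counts:
  'a': 4
  'b': 1
  'c': 1
  'd': 2
  'e': 4
Maximum frequency: 4

4


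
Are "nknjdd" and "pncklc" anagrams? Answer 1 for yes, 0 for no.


Strings: "nknjdd", "pncklc"
Sorted first:  ddjknn
Sorted second: ccklnp
Differ at position 0: 'd' vs 'c' => not anagrams

0


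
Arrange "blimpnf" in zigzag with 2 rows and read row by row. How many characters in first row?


Zigzag "blimpnf" into 2 rows:
Placing characters:
  'b' => row 0
  'l' => row 1
  'i' => row 0
  'm' => row 1
  'p' => row 0
  'n' => row 1
  'f' => row 0
Rows:
  Row 0: "bipf"
  Row 1: "lmn"
First row length: 4

4


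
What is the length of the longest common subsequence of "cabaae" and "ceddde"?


LCS of "cabaae" and "ceddde"
DP table:
           c    e    d    d    d    e
      0    0    0    0    0    0    0
  c   0    1    1    1    1    1    1
  a   0    1    1    1    1    1    1
  b   0    1    1    1    1    1    1
  a   0    1    1    1    1    1    1
  a   0    1    1    1    1    1    1
  e   0    1    2    2    2    2    2
LCS length = dp[6][6] = 2

2


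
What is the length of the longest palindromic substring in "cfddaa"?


Input: "cfddaa"
Checking substrings for palindromes:
  [2:4] "dd" (len 2) => palindrome
  [4:6] "aa" (len 2) => palindrome
Longest palindromic substring: "dd" with length 2

2


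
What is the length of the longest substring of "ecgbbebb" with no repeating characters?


Input: "ecgbbebb"
Sliding window (track last position of each char):
  Position 0 ('e'): window [0,0] length 1 -- new best
  Position 1 ('c'): window [0,1] length 2 -- new best
  Position 2 ('g'): window [0,2] length 3 -- new best
  Position 3 ('b'): window [0,3] length 4 -- new best
  Position 4 ('b'): repeat (last at 3), move window start to 4
  Position 4 ('b'): window [4,4] length 1
  Position 5 ('e'): window [4,5] length 2
  Position 6 ('b'): repeat (last at 4), move window start to 5
  Position 6 ('b'): window [5,6] length 2
  Position 7 ('b'): repeat (last at 6), move window start to 7
  Position 7 ('b'): window [7,7] length 1
Longest substring with no repeats: "ecgb" with length 4

4


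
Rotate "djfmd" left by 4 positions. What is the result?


Input: "djfmd", rotate left by 4
First 4 characters: "djfm"
Remaining characters: "d"
Concatenate remaining + first: "d" + "djfm" = "ddjfm"

ddjfm


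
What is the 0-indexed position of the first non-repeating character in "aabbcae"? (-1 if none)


Input: aabbcae
Character frequencies:
  'a': 3
  'b': 2
  'c': 1
  'e': 1
Scanning left to right for freq == 1:
  Position 0 ('a'): freq=3, skip
  Position 1 ('a'): freq=3, skip
  Position 2 ('b'): freq=2, skip
  Position 3 ('b'): freq=2, skip
  Position 4 ('c'): unique! => answer = 4

4


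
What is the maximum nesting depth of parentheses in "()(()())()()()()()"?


Input: "()(()())()()()()()"
Tracking depth:
  Position 0 '(': depth becomes 1
  Position 1 ')': depth becomes 0
  Position 2 '(': depth becomes 1
  Position 3 '(': depth becomes 2
  Position 4 ')': depth becomes 1
  Position 5 '(': depth becomes 2
  Position 6 ')': depth becomes 1
  Position 7 ')': depth becomes 0
  Position 8 '(': depth becomes 1
  Position 9 ')': depth becomes 0
  Position 10 '(': depth becomes 1
  Position 11 ')': depth becomes 0
  Position 12 '(': depth becomes 1
  Position 13 ')': depth becomes 0
  Position 14 '(': depth becomes 1
  Position 15 ')': depth becomes 0
  Position 16 '(': depth becomes 1
  Position 17 ')': depth becomes 0
Maximum depth reached: 2

2


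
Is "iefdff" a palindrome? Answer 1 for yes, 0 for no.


Input: iefdff
Reversed: ffdfei
  Compare pos 0 ('i') with pos 5 ('f'): MISMATCH
  Compare pos 1 ('e') with pos 4 ('f'): MISMATCH
  Compare pos 2 ('f') with pos 3 ('d'): MISMATCH
Result: not a palindrome

0


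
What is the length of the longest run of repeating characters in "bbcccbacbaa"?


Input: "bbcccbacbaa"
Scanning for longest run:
  Position 1 ('b'): continues run of 'b', length=2
  Position 2 ('c'): new char, reset run to 1
  Position 3 ('c'): continues run of 'c', length=2
  Position 4 ('c'): continues run of 'c', length=3
  Position 5 ('b'): new char, reset run to 1
  Position 6 ('a'): new char, reset run to 1
  Position 7 ('c'): new char, reset run to 1
  Position 8 ('b'): new char, reset run to 1
  Position 9 ('a'): new char, reset run to 1
  Position 10 ('a'): continues run of 'a', length=2
Longest run: 'c' with length 3

3


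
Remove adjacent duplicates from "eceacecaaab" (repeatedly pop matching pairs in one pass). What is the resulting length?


Input: eceacecaaab
Stack-based adjacent duplicate removal:
  Read 'e': push. Stack: e
  Read 'c': push. Stack: ec
  Read 'e': push. Stack: ece
  Read 'a': push. Stack: ecea
  Read 'c': push. Stack: eceac
  Read 'e': push. Stack: eceace
  Read 'c': push. Stack: eceacec
  Read 'a': push. Stack: eceaceca
  Read 'a': matches stack top 'a' => pop. Stack: eceacec
  Read 'a': push. Stack: eceaceca
  Read 'b': push. Stack: eceacecab
Final stack: "eceacecab" (length 9)

9


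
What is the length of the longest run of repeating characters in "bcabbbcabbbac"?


Input: "bcabbbcabbbac"
Scanning for longest run:
  Position 1 ('c'): new char, reset run to 1
  Position 2 ('a'): new char, reset run to 1
  Position 3 ('b'): new char, reset run to 1
  Position 4 ('b'): continues run of 'b', length=2
  Position 5 ('b'): continues run of 'b', length=3
  Position 6 ('c'): new char, reset run to 1
  Position 7 ('a'): new char, reset run to 1
  Position 8 ('b'): new char, reset run to 1
  Position 9 ('b'): continues run of 'b', length=2
  Position 10 ('b'): continues run of 'b', length=3
  Position 11 ('a'): new char, reset run to 1
  Position 12 ('c'): new char, reset run to 1
Longest run: 'b' with length 3

3


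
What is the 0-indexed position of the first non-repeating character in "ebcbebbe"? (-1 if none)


Input: ebcbebbe
Character frequencies:
  'b': 4
  'c': 1
  'e': 3
Scanning left to right for freq == 1:
  Position 0 ('e'): freq=3, skip
  Position 1 ('b'): freq=4, skip
  Position 2 ('c'): unique! => answer = 2

2


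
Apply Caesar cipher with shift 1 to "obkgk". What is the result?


Caesar cipher: shift "obkgk" by 1
  'o' (pos 14) + 1 = pos 15 = 'p'
  'b' (pos 1) + 1 = pos 2 = 'c'
  'k' (pos 10) + 1 = pos 11 = 'l'
  'g' (pos 6) + 1 = pos 7 = 'h'
  'k' (pos 10) + 1 = pos 11 = 'l'
Result: pclhl

pclhl


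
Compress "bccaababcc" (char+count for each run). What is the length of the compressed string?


Input: bccaababcc
Runs:
  'b' x 1 => "b1"
  'c' x 2 => "c2"
  'a' x 2 => "a2"
  'b' x 1 => "b1"
  'a' x 1 => "a1"
  'b' x 1 => "b1"
  'c' x 2 => "c2"
Compressed: "b1c2a2b1a1b1c2"
Compressed length: 14

14


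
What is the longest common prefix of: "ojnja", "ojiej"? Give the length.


Words: ojnja, ojiej
  Position 0: all 'o' => match
  Position 1: all 'j' => match
  Position 2: ('n', 'i') => mismatch, stop
LCP = "oj" (length 2)

2


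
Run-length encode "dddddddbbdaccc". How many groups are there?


Input: dddddddbbdaccc
Scanning for consecutive runs:
  Group 1: 'd' x 7 (positions 0-6)
  Group 2: 'b' x 2 (positions 7-8)
  Group 3: 'd' x 1 (positions 9-9)
  Group 4: 'a' x 1 (positions 10-10)
  Group 5: 'c' x 3 (positions 11-13)
Total groups: 5

5


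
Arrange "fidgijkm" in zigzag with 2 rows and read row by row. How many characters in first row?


Zigzag "fidgijkm" into 2 rows:
Placing characters:
  'f' => row 0
  'i' => row 1
  'd' => row 0
  'g' => row 1
  'i' => row 0
  'j' => row 1
  'k' => row 0
  'm' => row 1
Rows:
  Row 0: "fdik"
  Row 1: "igjm"
First row length: 4

4


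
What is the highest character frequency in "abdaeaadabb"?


Input: abdaeaadabb
Character counts:
  'a': 5
  'b': 3
  'd': 2
  'e': 1
Maximum frequency: 5

5


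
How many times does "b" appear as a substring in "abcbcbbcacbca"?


Searching for "b" in "abcbcbbcacbca"
Scanning each position:
  Position 0: "a" => no
  Position 1: "b" => MATCH
  Position 2: "c" => no
  Position 3: "b" => MATCH
  Position 4: "c" => no
  Position 5: "b" => MATCH
  Position 6: "b" => MATCH
  Position 7: "c" => no
  Position 8: "a" => no
  Position 9: "c" => no
  Position 10: "b" => MATCH
  Position 11: "c" => no
  Position 12: "a" => no
Total occurrences: 5

5


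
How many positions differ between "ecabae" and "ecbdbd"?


Comparing "ecabae" and "ecbdbd" position by position:
  Position 0: 'e' vs 'e' => same
  Position 1: 'c' vs 'c' => same
  Position 2: 'a' vs 'b' => DIFFER
  Position 3: 'b' vs 'd' => DIFFER
  Position 4: 'a' vs 'b' => DIFFER
  Position 5: 'e' vs 'd' => DIFFER
Positions that differ: 4

4


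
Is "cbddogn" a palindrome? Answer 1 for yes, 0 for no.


Input: cbddogn
Reversed: ngoddbc
  Compare pos 0 ('c') with pos 6 ('n'): MISMATCH
  Compare pos 1 ('b') with pos 5 ('g'): MISMATCH
  Compare pos 2 ('d') with pos 4 ('o'): MISMATCH
Result: not a palindrome

0


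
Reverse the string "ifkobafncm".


Input: ifkobafncm
Reading characters right to left:
  Position 9: 'm'
  Position 8: 'c'
  Position 7: 'n'
  Position 6: 'f'
  Position 5: 'a'
  Position 4: 'b'
  Position 3: 'o'
  Position 2: 'k'
  Position 1: 'f'
  Position 0: 'i'
Reversed: mcnfabokfi

mcnfabokfi


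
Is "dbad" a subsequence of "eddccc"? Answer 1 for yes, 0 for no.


Check if "dbad" is a subsequence of "eddccc"
Greedy scan:
  Position 0 ('e'): no match needed
  Position 1 ('d'): matches sub[0] = 'd'
  Position 2 ('d'): no match needed
  Position 3 ('c'): no match needed
  Position 4 ('c'): no match needed
  Position 5 ('c'): no match needed
Only matched 1/4 characters => not a subsequence

0


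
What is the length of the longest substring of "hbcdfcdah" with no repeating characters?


Input: "hbcdfcdah"
Sliding window (track last position of each char):
  Position 0 ('h'): window [0,0] length 1 -- new best
  Position 1 ('b'): window [0,1] length 2 -- new best
  Position 2 ('c'): window [0,2] length 3 -- new best
  Position 3 ('d'): window [0,3] length 4 -- new best
  Position 4 ('f'): window [0,4] length 5 -- new best
  Position 5 ('c'): repeat (last at 2), move window start to 3
  Position 5 ('c'): window [3,5] length 3
  Position 6 ('d'): repeat (last at 3), move window start to 4
  Position 6 ('d'): window [4,6] length 3
  Position 7 ('a'): window [4,7] length 4
  Position 8 ('h'): window [4,8] length 5
Longest substring with no repeats: "hbcdf" with length 5

5


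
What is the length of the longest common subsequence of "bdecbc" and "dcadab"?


LCS of "bdecbc" and "dcadab"
DP table:
           d    c    a    d    a    b
      0    0    0    0    0    0    0
  b   0    0    0    0    0    0    1
  d   0    1    1    1    1    1    1
  e   0    1    1    1    1    1    1
  c   0    1    2    2    2    2    2
  b   0    1    2    2    2    2    3
  c   0    1    2    2    2    2    3
LCS length = dp[6][6] = 3

3


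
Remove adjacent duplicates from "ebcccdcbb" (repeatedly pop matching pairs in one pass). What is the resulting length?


Input: ebcccdcbb
Stack-based adjacent duplicate removal:
  Read 'e': push. Stack: e
  Read 'b': push. Stack: eb
  Read 'c': push. Stack: ebc
  Read 'c': matches stack top 'c' => pop. Stack: eb
  Read 'c': push. Stack: ebc
  Read 'd': push. Stack: ebcd
  Read 'c': push. Stack: ebcdc
  Read 'b': push. Stack: ebcdcb
  Read 'b': matches stack top 'b' => pop. Stack: ebcdc
Final stack: "ebcdc" (length 5)

5


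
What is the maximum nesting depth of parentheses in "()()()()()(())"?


Input: "()()()()()(())"
Tracking depth:
  Position 0 '(': depth becomes 1
  Position 1 ')': depth becomes 0
  Position 2 '(': depth becomes 1
  Position 3 ')': depth becomes 0
  Position 4 '(': depth becomes 1
  Position 5 ')': depth becomes 0
  Position 6 '(': depth becomes 1
  Position 7 ')': depth becomes 0
  Position 8 '(': depth becomes 1
  Position 9 ')': depth becomes 0
  Position 10 '(': depth becomes 1
  Position 11 '(': depth becomes 2
  Position 12 ')': depth becomes 1
  Position 13 ')': depth becomes 0
Maximum depth reached: 2

2


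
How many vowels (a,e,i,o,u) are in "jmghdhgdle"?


Input: jmghdhgdle
Checking each character:
  'j' at position 0: consonant
  'm' at position 1: consonant
  'g' at position 2: consonant
  'h' at position 3: consonant
  'd' at position 4: consonant
  'h' at position 5: consonant
  'g' at position 6: consonant
  'd' at position 7: consonant
  'l' at position 8: consonant
  'e' at position 9: vowel (running total: 1)
Total vowels: 1

1


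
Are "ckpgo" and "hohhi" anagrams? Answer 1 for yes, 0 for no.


Strings: "ckpgo", "hohhi"
Sorted first:  cgkop
Sorted second: hhhio
Differ at position 0: 'c' vs 'h' => not anagrams

0


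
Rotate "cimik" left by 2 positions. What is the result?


Input: "cimik", rotate left by 2
First 2 characters: "ci"
Remaining characters: "mik"
Concatenate remaining + first: "mik" + "ci" = "mikci"

mikci


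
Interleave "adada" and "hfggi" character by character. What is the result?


Interleaving "adada" and "hfggi":
  Position 0: 'a' from first, 'h' from second => "ah"
  Position 1: 'd' from first, 'f' from second => "df"
  Position 2: 'a' from first, 'g' from second => "ag"
  Position 3: 'd' from first, 'g' from second => "dg"
  Position 4: 'a' from first, 'i' from second => "ai"
Result: ahdfagdgai

ahdfagdgai


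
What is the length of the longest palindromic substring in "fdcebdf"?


Input: "fdcebdf"
Checking substrings for palindromes:
  No multi-char palindromic substrings found
Longest palindromic substring: "f" with length 1

1


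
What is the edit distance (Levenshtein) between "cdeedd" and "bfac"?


Computing edit distance: "cdeedd" -> "bfac"
DP table:
           b    f    a    c
      0    1    2    3    4
  c   1    1    2    3    3
  d   2    2    2    3    4
  e   3    3    3    3    4
  e   4    4    4    4    4
  d   5    5    5    5    5
  d   6    6    6    6    6
Edit distance = dp[6][4] = 6

6


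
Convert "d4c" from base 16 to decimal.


Input: "d4c" in base 16
Positional expansion:
  Digit 'd' (value 13) x 16^2 = 3328
  Digit '4' (value 4) x 16^1 = 64
  Digit 'c' (value 12) x 16^0 = 12
Sum = 3404

3404


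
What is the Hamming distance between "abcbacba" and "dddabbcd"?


Comparing "abcbacba" and "dddabbcd" position by position:
  Position 0: 'a' vs 'd' => differ
  Position 1: 'b' vs 'd' => differ
  Position 2: 'c' vs 'd' => differ
  Position 3: 'b' vs 'a' => differ
  Position 4: 'a' vs 'b' => differ
  Position 5: 'c' vs 'b' => differ
  Position 6: 'b' vs 'c' => differ
  Position 7: 'a' vs 'd' => differ
Total differences (Hamming distance): 8

8


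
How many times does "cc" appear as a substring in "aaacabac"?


Searching for "cc" in "aaacabac"
Scanning each position:
  Position 0: "aa" => no
  Position 1: "aa" => no
  Position 2: "ac" => no
  Position 3: "ca" => no
  Position 4: "ab" => no
  Position 5: "ba" => no
  Position 6: "ac" => no
Total occurrences: 0

0


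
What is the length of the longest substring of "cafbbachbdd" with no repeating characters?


Input: "cafbbachbdd"
Sliding window (track last position of each char):
  Position 0 ('c'): window [0,0] length 1 -- new best
  Position 1 ('a'): window [0,1] length 2 -- new best
  Position 2 ('f'): window [0,2] length 3 -- new best
  Position 3 ('b'): window [0,3] length 4 -- new best
  Position 4 ('b'): repeat (last at 3), move window start to 4
  Position 4 ('b'): window [4,4] length 1
  Position 5 ('a'): window [4,5] length 2
  Position 6 ('c'): window [4,6] length 3
  Position 7 ('h'): window [4,7] length 4
  Position 8 ('b'): repeat (last at 4), move window start to 5
  Position 8 ('b'): window [5,8] length 4
  Position 9 ('d'): window [5,9] length 5 -- new best
  Position 10 ('d'): repeat (last at 9), move window start to 10
  Position 10 ('d'): window [10,10] length 1
Longest substring with no repeats: "achbd" with length 5

5


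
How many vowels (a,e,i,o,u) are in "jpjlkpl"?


Input: jpjlkpl
Checking each character:
  'j' at position 0: consonant
  'p' at position 1: consonant
  'j' at position 2: consonant
  'l' at position 3: consonant
  'k' at position 4: consonant
  'p' at position 5: consonant
  'l' at position 6: consonant
Total vowels: 0

0


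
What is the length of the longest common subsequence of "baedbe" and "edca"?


LCS of "baedbe" and "edca"
DP table:
           e    d    c    a
      0    0    0    0    0
  b   0    0    0    0    0
  a   0    0    0    0    1
  e   0    1    1    1    1
  d   0    1    2    2    2
  b   0    1    2    2    2
  e   0    1    2    2    2
LCS length = dp[6][4] = 2

2


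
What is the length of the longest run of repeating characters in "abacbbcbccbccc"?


Input: "abacbbcbccbccc"
Scanning for longest run:
  Position 1 ('b'): new char, reset run to 1
  Position 2 ('a'): new char, reset run to 1
  Position 3 ('c'): new char, reset run to 1
  Position 4 ('b'): new char, reset run to 1
  Position 5 ('b'): continues run of 'b', length=2
  Position 6 ('c'): new char, reset run to 1
  Position 7 ('b'): new char, reset run to 1
  Position 8 ('c'): new char, reset run to 1
  Position 9 ('c'): continues run of 'c', length=2
  Position 10 ('b'): new char, reset run to 1
  Position 11 ('c'): new char, reset run to 1
  Position 12 ('c'): continues run of 'c', length=2
  Position 13 ('c'): continues run of 'c', length=3
Longest run: 'c' with length 3

3


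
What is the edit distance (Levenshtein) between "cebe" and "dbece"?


Computing edit distance: "cebe" -> "dbece"
DP table:
           d    b    e    c    e
      0    1    2    3    4    5
  c   1    1    2    3    3    4
  e   2    2    2    2    3    3
  b   3    3    2    3    3    4
  e   4    4    3    2    3    3
Edit distance = dp[4][5] = 3

3


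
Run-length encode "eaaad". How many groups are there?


Input: eaaad
Scanning for consecutive runs:
  Group 1: 'e' x 1 (positions 0-0)
  Group 2: 'a' x 3 (positions 1-3)
  Group 3: 'd' x 1 (positions 4-4)
Total groups: 3

3


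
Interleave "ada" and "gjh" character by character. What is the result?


Interleaving "ada" and "gjh":
  Position 0: 'a' from first, 'g' from second => "ag"
  Position 1: 'd' from first, 'j' from second => "dj"
  Position 2: 'a' from first, 'h' from second => "ah"
Result: agdjah

agdjah


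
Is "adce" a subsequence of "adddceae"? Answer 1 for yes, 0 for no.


Check if "adce" is a subsequence of "adddceae"
Greedy scan:
  Position 0 ('a'): matches sub[0] = 'a'
  Position 1 ('d'): matches sub[1] = 'd'
  Position 2 ('d'): no match needed
  Position 3 ('d'): no match needed
  Position 4 ('c'): matches sub[2] = 'c'
  Position 5 ('e'): matches sub[3] = 'e'
  Position 6 ('a'): no match needed
  Position 7 ('e'): no match needed
All 4 characters matched => is a subsequence

1


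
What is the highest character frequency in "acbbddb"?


Input: acbbddb
Character counts:
  'a': 1
  'b': 3
  'c': 1
  'd': 2
Maximum frequency: 3

3


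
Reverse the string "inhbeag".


Input: inhbeag
Reading characters right to left:
  Position 6: 'g'
  Position 5: 'a'
  Position 4: 'e'
  Position 3: 'b'
  Position 2: 'h'
  Position 1: 'n'
  Position 0: 'i'
Reversed: gaebhni

gaebhni


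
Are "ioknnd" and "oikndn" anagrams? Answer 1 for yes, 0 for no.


Strings: "ioknnd", "oikndn"
Sorted first:  diknno
Sorted second: diknno
Sorted forms match => anagrams

1


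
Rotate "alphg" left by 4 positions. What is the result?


Input: "alphg", rotate left by 4
First 4 characters: "alph"
Remaining characters: "g"
Concatenate remaining + first: "g" + "alph" = "galph"

galph


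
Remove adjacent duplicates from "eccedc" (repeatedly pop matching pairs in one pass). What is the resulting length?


Input: eccedc
Stack-based adjacent duplicate removal:
  Read 'e': push. Stack: e
  Read 'c': push. Stack: ec
  Read 'c': matches stack top 'c' => pop. Stack: e
  Read 'e': matches stack top 'e' => pop. Stack: (empty)
  Read 'd': push. Stack: d
  Read 'c': push. Stack: dc
Final stack: "dc" (length 2)

2


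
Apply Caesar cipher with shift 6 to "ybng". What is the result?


Caesar cipher: shift "ybng" by 6
  'y' (pos 24) + 6 = pos 4 = 'e'
  'b' (pos 1) + 6 = pos 7 = 'h'
  'n' (pos 13) + 6 = pos 19 = 't'
  'g' (pos 6) + 6 = pos 12 = 'm'
Result: ehtm

ehtm


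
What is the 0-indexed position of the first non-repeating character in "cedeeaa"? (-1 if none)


Input: cedeeaa
Character frequencies:
  'a': 2
  'c': 1
  'd': 1
  'e': 3
Scanning left to right for freq == 1:
  Position 0 ('c'): unique! => answer = 0

0


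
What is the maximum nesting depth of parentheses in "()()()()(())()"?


Input: "()()()()(())()"
Tracking depth:
  Position 0 '(': depth becomes 1
  Position 1 ')': depth becomes 0
  Position 2 '(': depth becomes 1
  Position 3 ')': depth becomes 0
  Position 4 '(': depth becomes 1
  Position 5 ')': depth becomes 0
  Position 6 '(': depth becomes 1
  Position 7 ')': depth becomes 0
  Position 8 '(': depth becomes 1
  Position 9 '(': depth becomes 2
  Position 10 ')': depth becomes 1
  Position 11 ')': depth becomes 0
  Position 12 '(': depth becomes 1
  Position 13 ')': depth becomes 0
Maximum depth reached: 2

2


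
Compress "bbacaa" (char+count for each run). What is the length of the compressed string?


Input: bbacaa
Runs:
  'b' x 2 => "b2"
  'a' x 1 => "a1"
  'c' x 1 => "c1"
  'a' x 2 => "a2"
Compressed: "b2a1c1a2"
Compressed length: 8

8


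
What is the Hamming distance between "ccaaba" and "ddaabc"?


Comparing "ccaaba" and "ddaabc" position by position:
  Position 0: 'c' vs 'd' => differ
  Position 1: 'c' vs 'd' => differ
  Position 2: 'a' vs 'a' => same
  Position 3: 'a' vs 'a' => same
  Position 4: 'b' vs 'b' => same
  Position 5: 'a' vs 'c' => differ
Total differences (Hamming distance): 3

3


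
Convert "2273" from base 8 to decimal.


Input: "2273" in base 8
Positional expansion:
  Digit '2' (value 2) x 8^3 = 1024
  Digit '2' (value 2) x 8^2 = 128
  Digit '7' (value 7) x 8^1 = 56
  Digit '3' (value 3) x 8^0 = 3
Sum = 1211

1211


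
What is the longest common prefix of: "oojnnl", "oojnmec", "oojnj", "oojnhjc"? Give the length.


Words: oojnnl, oojnmec, oojnj, oojnhjc
  Position 0: all 'o' => match
  Position 1: all 'o' => match
  Position 2: all 'j' => match
  Position 3: all 'n' => match
  Position 4: ('n', 'm', 'j', 'h') => mismatch, stop
LCP = "oojn" (length 4)

4


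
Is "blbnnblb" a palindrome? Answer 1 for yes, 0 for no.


Input: blbnnblb
Reversed: blbnnblb
  Compare pos 0 ('b') with pos 7 ('b'): match
  Compare pos 1 ('l') with pos 6 ('l'): match
  Compare pos 2 ('b') with pos 5 ('b'): match
  Compare pos 3 ('n') with pos 4 ('n'): match
Result: palindrome

1


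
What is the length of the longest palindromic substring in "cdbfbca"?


Input: "cdbfbca"
Checking substrings for palindromes:
  [2:5] "bfb" (len 3) => palindrome
Longest palindromic substring: "bfb" with length 3

3


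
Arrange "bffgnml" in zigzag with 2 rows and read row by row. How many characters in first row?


Zigzag "bffgnml" into 2 rows:
Placing characters:
  'b' => row 0
  'f' => row 1
  'f' => row 0
  'g' => row 1
  'n' => row 0
  'm' => row 1
  'l' => row 0
Rows:
  Row 0: "bfnl"
  Row 1: "fgm"
First row length: 4

4


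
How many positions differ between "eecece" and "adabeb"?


Comparing "eecece" and "adabeb" position by position:
  Position 0: 'e' vs 'a' => DIFFER
  Position 1: 'e' vs 'd' => DIFFER
  Position 2: 'c' vs 'a' => DIFFER
  Position 3: 'e' vs 'b' => DIFFER
  Position 4: 'c' vs 'e' => DIFFER
  Position 5: 'e' vs 'b' => DIFFER
Positions that differ: 6

6


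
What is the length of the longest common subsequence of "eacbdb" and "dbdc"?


LCS of "eacbdb" and "dbdc"
DP table:
           d    b    d    c
      0    0    0    0    0
  e   0    0    0    0    0
  a   0    0    0    0    0
  c   0    0    0    0    1
  b   0    0    1    1    1
  d   0    1    1    2    2
  b   0    1    2    2    2
LCS length = dp[6][4] = 2

2


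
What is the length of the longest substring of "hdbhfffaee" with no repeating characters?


Input: "hdbhfffaee"
Sliding window (track last position of each char):
  Position 0 ('h'): window [0,0] length 1 -- new best
  Position 1 ('d'): window [0,1] length 2 -- new best
  Position 2 ('b'): window [0,2] length 3 -- new best
  Position 3 ('h'): repeat (last at 0), move window start to 1
  Position 3 ('h'): window [1,3] length 3
  Position 4 ('f'): window [1,4] length 4 -- new best
  Position 5 ('f'): repeat (last at 4), move window start to 5
  Position 5 ('f'): window [5,5] length 1
  Position 6 ('f'): repeat (last at 5), move window start to 6
  Position 6 ('f'): window [6,6] length 1
  Position 7 ('a'): window [6,7] length 2
  Position 8 ('e'): window [6,8] length 3
  Position 9 ('e'): repeat (last at 8), move window start to 9
  Position 9 ('e'): window [9,9] length 1
Longest substring with no repeats: "dbhf" with length 4

4


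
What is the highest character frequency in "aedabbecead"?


Input: aedabbecead
Character counts:
  'a': 3
  'b': 2
  'c': 1
  'd': 2
  'e': 3
Maximum frequency: 3

3


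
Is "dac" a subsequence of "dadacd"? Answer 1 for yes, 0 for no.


Check if "dac" is a subsequence of "dadacd"
Greedy scan:
  Position 0 ('d'): matches sub[0] = 'd'
  Position 1 ('a'): matches sub[1] = 'a'
  Position 2 ('d'): no match needed
  Position 3 ('a'): no match needed
  Position 4 ('c'): matches sub[2] = 'c'
  Position 5 ('d'): no match needed
All 3 characters matched => is a subsequence

1


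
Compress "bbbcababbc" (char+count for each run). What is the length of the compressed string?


Input: bbbcababbc
Runs:
  'b' x 3 => "b3"
  'c' x 1 => "c1"
  'a' x 1 => "a1"
  'b' x 1 => "b1"
  'a' x 1 => "a1"
  'b' x 2 => "b2"
  'c' x 1 => "c1"
Compressed: "b3c1a1b1a1b2c1"
Compressed length: 14

14


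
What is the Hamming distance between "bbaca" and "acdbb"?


Comparing "bbaca" and "acdbb" position by position:
  Position 0: 'b' vs 'a' => differ
  Position 1: 'b' vs 'c' => differ
  Position 2: 'a' vs 'd' => differ
  Position 3: 'c' vs 'b' => differ
  Position 4: 'a' vs 'b' => differ
Total differences (Hamming distance): 5

5


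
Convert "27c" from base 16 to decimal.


Input: "27c" in base 16
Positional expansion:
  Digit '2' (value 2) x 16^2 = 512
  Digit '7' (value 7) x 16^1 = 112
  Digit 'c' (value 12) x 16^0 = 12
Sum = 636

636
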